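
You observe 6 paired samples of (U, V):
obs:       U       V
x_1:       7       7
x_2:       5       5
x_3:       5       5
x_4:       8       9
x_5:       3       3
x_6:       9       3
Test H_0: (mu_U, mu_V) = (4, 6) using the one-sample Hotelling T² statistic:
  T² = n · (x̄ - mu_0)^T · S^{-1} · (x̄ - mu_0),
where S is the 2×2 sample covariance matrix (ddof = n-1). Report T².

Step 1 — sample mean vector:
  mean(U) = (7 + 5 + 5 + 8 + 3 + 9) / 6 = 37/6 = 6.1667
  mean(V) = (7 + 5 + 5 + 9 + 3 + 3) / 6 = 32/6 = 5.3333
  x̄ = (6.1667, 5.3333),  deviation x̄ - mu_0 = (6.1667, 5.3333) - (4, 6) = (2.1667, -0.6667).

Step 2 — sample covariance matrix, S[i,j] = (1/(n-1)) · Σ_k (x_{k,i} - mean_i) · (x_{k,j} - mean_j), divisor n-1 = 5:
  S[U,U] = ((0.8333)·(0.8333) + (-1.1667)·(-1.1667) + (-1.1667)·(-1.1667) + (1.8333)·(1.8333) + (-3.1667)·(-3.1667) + (2.8333)·(2.8333)) / 5 = 24.8333/5 = 4.9667
  S[U,V] = ((0.8333)·(1.6667) + (-1.1667)·(-0.3333) + (-1.1667)·(-0.3333) + (1.8333)·(3.6667) + (-3.1667)·(-2.3333) + (2.8333)·(-2.3333)) / 5 = 9.6667/5 = 1.9333
  S[V,V] = ((1.6667)·(1.6667) + (-0.3333)·(-0.3333) + (-0.3333)·(-0.3333) + (3.6667)·(3.6667) + (-2.3333)·(-2.3333) + (-2.3333)·(-2.3333)) / 5 = 27.3333/5 = 5.4667
  S = [[4.9667, 1.9333],
 [1.9333, 5.4667]].

Step 3 — invert S. det(S) = 4.9667·5.4667 - (1.9333)² = 23.4133.
  S^{-1} = (1/det) · [[d, -b], [-b, a]] = [[0.2335, -0.0826],
 [-0.0826, 0.2121]].

Step 4 — quadratic form (x̄ - mu_0)^T · S^{-1} · (x̄ - mu_0):
  S^{-1} · (x̄ - mu_0) = (0.5609, -0.3203),
  (x̄ - mu_0)^T · [...] = (2.1667)·(0.5609) + (-0.6667)·(-0.3203) = 1.4289.

Step 5 — scale by n: T² = 6 · 1.4289 = 8.5735.

T² ≈ 8.5735


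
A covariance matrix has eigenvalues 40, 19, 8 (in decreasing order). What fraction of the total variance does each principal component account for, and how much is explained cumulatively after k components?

Step 1 — total variance = trace(Sigma) = Σ λ_i = 40 + 19 + 8 = 67.

Step 2 — fraction explained by component i = λ_i / Σ λ:
  PC1: 40/67 = 0.597
  PC2: 19/67 = 0.2836
  PC3: 8/67 = 0.1194

Step 3 — cumulative fraction after k components = (λ_1 + ... + λ_k) / Σ λ:
  k = 1: 40/67 = 0.597
  k = 2: (40 + 19)/67 = 59/67 = 0.8806
  k = 3: (40 + 19 + 8)/67 = 67/67 = 1

Summary (fraction, with percent):

explained: PC1 0.597 (59.7%), PC2 0.2836 (28.36%), PC3 0.1194 (11.94%);  cumulative: 0.597, 0.8806, 1


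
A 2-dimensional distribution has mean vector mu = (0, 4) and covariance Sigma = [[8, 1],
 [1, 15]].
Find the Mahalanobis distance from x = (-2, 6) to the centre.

Step 1 — centre the observation: (x - mu) = (-2, 2).

Step 2 — invert Sigma. det(Sigma) = 8·15 - (1)² = 119.
  Sigma^{-1} = (1/det) · [[d, -b], [-b, a]] = [[0.1261, -0.0084],
 [-0.0084, 0.0672]].

Step 3 — form the quadratic (x - mu)^T · Sigma^{-1} · (x - mu):
  Sigma^{-1} · (x - mu) = (-0.2689, 0.1513).
  (x - mu)^T · [Sigma^{-1} · (x - mu)] = (-2)·(-0.2689) + (2)·(0.1513) = 0.8403.

Step 4 — take square root: d = √(0.8403) ≈ 0.9167.

d(x, mu) = √(0.8403) ≈ 0.9167


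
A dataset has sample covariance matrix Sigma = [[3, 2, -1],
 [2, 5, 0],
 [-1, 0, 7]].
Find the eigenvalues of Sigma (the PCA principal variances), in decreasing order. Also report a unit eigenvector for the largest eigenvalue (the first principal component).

Step 1 — characteristic polynomial p(λ) = det(λI - Sigma) = λ³ - tr·λ² + c_1·λ - det, where tr = trace, c_1 = sum of the principal 2×2 minors, det = det(Sigma):
  tr = 3 + 5 + 7 = 15,
  c_1 = (3·5 - (2)²) + (3·7 - (-1)²) + (5·7 - (0)²) = 11 + 20 + 35 = 66,
  det = 3·(5·7 - (0)²) - (2)·((2)·7 - (0)·(-1)) + (-1)·((2)·(0) - 5·(-1)) = 3·(35) - (2)·(14) + (-1)·(5) = 72.
  So p(λ) = λ³ - 15λ² + 66λ - 72.
Step 2 — look for an integer root (rational root theorem: any rational root is an integer divisor of 72). Testing λ = 6:
  p(6) = 216 - 540 + 396 - 72 = 0  ✓
  Dividing out (λ - 6): p(λ) = (λ - 6)(λ² - 9λ + 12).
Step 3 — remaining eigenvalues from the quadratic λ² - 9λ + 12 = 0:
  Δ = 9² - 4·12 = 81 - 48 = 33,  λ = (9 ± √33)/2 = (9 ± 5.7446)/2 ≈ 7.3723 or 1.6277.
  Sorted: λ_1 = 7.3723,  λ_2 = 6,  λ_3 = 1.6277  (check: sum = 15 = tr ✓).

Step 4 — unit eigenvector for λ_1 ≈ 7.3723: v spans the null space of (Sigma - λ_1 I), whose rows are
  r_1 = (-4.3723, 2, -1),  r_2 = (2, -2.3723, 0),  r_3 = (-1, 0, -0.3723).
  v is orthogonal to every row, so take v ∝ r_1 × r_2 = ((2)·(0) - (-1)·(-2.3723), (-1)·(2) - (-4.3723)·(0), (-4.3723)·(-2.3723) - (2)·(2)) ≈ (-2.3723, -2, 6.3723).
  Rescale (multiply by -1 so the first nonzero entry is positive): u = (2.3723, 2, -6.3723).
  ||u|| = √((2.3723)² + (2)² + (-6.3723)²) = √(50.2337) ≈ 7.0876,  v_1 = u/||u|| ≈ (0.3347, 0.2822, -0.8991) (||v_1|| = 1).

λ_1 = 7.3723,  λ_2 = 6,  λ_3 = 1.6277;  v_1 ≈ (0.3347, 0.2822, -0.8991)


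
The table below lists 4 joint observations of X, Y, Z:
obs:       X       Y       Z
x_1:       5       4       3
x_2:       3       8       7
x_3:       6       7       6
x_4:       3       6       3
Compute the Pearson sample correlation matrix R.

Step 1 — column means:
  mean(X) = (5 + 3 + 6 + 3) / 4 = 17/4 = 4.25
  mean(Y) = (4 + 8 + 7 + 6) / 4 = 25/4 = 6.25
  mean(Z) = (3 + 7 + 6 + 3) / 4 = 19/4 = 4.75

Step 2 — sample variances and covariances s[i,j] = (1/(n-1)) · Σ_k (x_{k,i} - mean_i) · (x_{k,j} - mean_j), with n-1 = 3:
  s[X,X] = ((0.75)·(0.75) + (-1.25)·(-1.25) + (1.75)·(1.75) + (-1.25)·(-1.25)) / 3 = 6.75/3 = 2.25
  s[X,Y] = ((0.75)·(-2.25) + (-1.25)·(1.75) + (1.75)·(0.75) + (-1.25)·(-0.25)) / 3 = -2.25/3 = -0.75
  s[X,Z] = ((0.75)·(-1.75) + (-1.25)·(2.25) + (1.75)·(1.25) + (-1.25)·(-1.75)) / 3 = 0.25/3 = 0.0833
  s[Y,Y] = ((-2.25)·(-2.25) + (1.75)·(1.75) + (0.75)·(0.75) + (-0.25)·(-0.25)) / 3 = 8.75/3 = 2.9167
  s[Y,Z] = ((-2.25)·(-1.75) + (1.75)·(2.25) + (0.75)·(1.25) + (-0.25)·(-1.75)) / 3 = 9.25/3 = 3.0833
  s[Z,Z] = ((-1.75)·(-1.75) + (2.25)·(2.25) + (1.25)·(1.25) + (-1.75)·(-1.75)) / 3 = 12.75/3 = 4.25
  Sample standard deviations s_i = √(s[i,i]):
  s(X) = √(2.25) = 1.5
  s(Y) = √(2.9167) = 1.7078
  s(Z) = √(4.25) = 2.0616

Step 3 — r_{ij} = s_{ij} / (s_i · s_j):
  r[X,X] = 1 (diagonal).
  r[X,Y] = -0.75 / (1.5 · 1.7078) = -0.75 / 2.5617 = -0.2928
  r[X,Z] = 0.0833 / (1.5 · 2.0616) = 0.0833 / 3.0923 = 0.0269
  r[Y,Y] = 1 (diagonal).
  r[Y,Z] = 3.0833 / (1.7078 · 2.0616) = 3.0833 / 3.5208 = 0.8758
  r[Z,Z] = 1 (diagonal).

R is symmetric with unit diagonal. Assembling:

R = [[1, -0.2928, 0.0269],
 [-0.2928, 1, 0.8758],
 [0.0269, 0.8758, 1]]


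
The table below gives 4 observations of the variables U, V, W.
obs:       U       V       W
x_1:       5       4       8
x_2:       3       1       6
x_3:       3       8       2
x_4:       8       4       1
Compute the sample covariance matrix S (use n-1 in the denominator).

Step 1 — column means:
  mean(U) = (5 + 3 + 3 + 8) / 4 = 19/4 = 4.75
  mean(V) = (4 + 1 + 8 + 4) / 4 = 17/4 = 4.25
  mean(W) = (8 + 6 + 2 + 1) / 4 = 17/4 = 4.25

Step 2 — sample covariance S[i,j] = (1/(n-1)) · Σ_k (x_{k,i} - mean_i) · (x_{k,j} - mean_j), with n-1 = 3.
  S[U,U] = ((0.25)·(0.25) + (-1.75)·(-1.75) + (-1.75)·(-1.75) + (3.25)·(3.25)) / 3 = 16.75/3 = 5.5833
  S[U,V] = ((0.25)·(-0.25) + (-1.75)·(-3.25) + (-1.75)·(3.75) + (3.25)·(-0.25)) / 3 = -1.75/3 = -0.5833
  S[U,W] = ((0.25)·(3.75) + (-1.75)·(1.75) + (-1.75)·(-2.25) + (3.25)·(-3.25)) / 3 = -8.75/3 = -2.9167
  S[V,V] = ((-0.25)·(-0.25) + (-3.25)·(-3.25) + (3.75)·(3.75) + (-0.25)·(-0.25)) / 3 = 24.75/3 = 8.25
  S[V,W] = ((-0.25)·(3.75) + (-3.25)·(1.75) + (3.75)·(-2.25) + (-0.25)·(-3.25)) / 3 = -14.25/3 = -4.75
  S[W,W] = ((3.75)·(3.75) + (1.75)·(1.75) + (-2.25)·(-2.25) + (-3.25)·(-3.25)) / 3 = 32.75/3 = 10.9167

S is symmetric (S[j,i] = S[i,j]). Assembling:

S = [[5.5833, -0.5833, -2.9167],
 [-0.5833, 8.25, -4.75],
 [-2.9167, -4.75, 10.9167]]


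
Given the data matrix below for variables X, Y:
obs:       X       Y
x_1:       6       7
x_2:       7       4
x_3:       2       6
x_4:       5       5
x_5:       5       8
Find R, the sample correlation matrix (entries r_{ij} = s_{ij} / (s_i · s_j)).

Step 1 — column means:
  mean(X) = (6 + 7 + 2 + 5 + 5) / 5 = 25/5 = 5
  mean(Y) = (7 + 4 + 6 + 5 + 8) / 5 = 30/5 = 6

Step 2 — sample variances and covariances s[i,j] = (1/(n-1)) · Σ_k (x_{k,i} - mean_i) · (x_{k,j} - mean_j), with n-1 = 4:
  s[X,X] = ((1)·(1) + (2)·(2) + (-3)·(-3) + (0)·(0) + (0)·(0)) / 4 = 14/4 = 3.5
  s[X,Y] = ((1)·(1) + (2)·(-2) + (-3)·(0) + (0)·(-1) + (0)·(2)) / 4 = -3/4 = -0.75
  s[Y,Y] = ((1)·(1) + (-2)·(-2) + (0)·(0) + (-1)·(-1) + (2)·(2)) / 4 = 10/4 = 2.5
  Sample standard deviations s_i = √(s[i,i]):
  s(X) = √(3.5) = 1.8708
  s(Y) = √(2.5) = 1.5811

Step 3 — r_{ij} = s_{ij} / (s_i · s_j):
  r[X,X] = 1 (diagonal).
  r[X,Y] = -0.75 / (1.8708 · 1.5811) = -0.75 / 2.958 = -0.2535
  r[Y,Y] = 1 (diagonal).

R is symmetric with unit diagonal. Assembling:

R = [[1, -0.2535],
 [-0.2535, 1]]


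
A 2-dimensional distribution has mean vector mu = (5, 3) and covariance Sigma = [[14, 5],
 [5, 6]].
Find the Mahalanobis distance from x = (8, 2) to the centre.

Step 1 — centre the observation: (x - mu) = (3, -1).

Step 2 — invert Sigma. det(Sigma) = 14·6 - (5)² = 59.
  Sigma^{-1} = (1/det) · [[d, -b], [-b, a]] = [[0.1017, -0.0847],
 [-0.0847, 0.2373]].

Step 3 — form the quadratic (x - mu)^T · Sigma^{-1} · (x - mu):
  Sigma^{-1} · (x - mu) = (0.3898, -0.4915).
  (x - mu)^T · [Sigma^{-1} · (x - mu)] = (3)·(0.3898) + (-1)·(-0.4915) = 1.661.

Step 4 — take square root: d = √(1.661) ≈ 1.2888.

d(x, mu) = √(1.661) ≈ 1.2888


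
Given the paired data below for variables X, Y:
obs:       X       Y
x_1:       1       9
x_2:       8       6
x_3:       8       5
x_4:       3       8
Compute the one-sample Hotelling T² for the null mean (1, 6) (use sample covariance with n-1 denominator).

Step 1 — sample mean vector:
  mean(X) = (1 + 8 + 8 + 3) / 4 = 20/4 = 5
  mean(Y) = (9 + 6 + 5 + 8) / 4 = 28/4 = 7
  x̄ = (5, 7),  deviation x̄ - mu_0 = (5, 7) - (1, 6) = (4, 1).

Step 2 — sample covariance matrix, S[i,j] = (1/(n-1)) · Σ_k (x_{k,i} - mean_i) · (x_{k,j} - mean_j), divisor n-1 = 3:
  S[X,X] = ((-4)·(-4) + (3)·(3) + (3)·(3) + (-2)·(-2)) / 3 = 38/3 = 12.6667
  S[X,Y] = ((-4)·(2) + (3)·(-1) + (3)·(-2) + (-2)·(1)) / 3 = -19/3 = -6.3333
  S[Y,Y] = ((2)·(2) + (-1)·(-1) + (-2)·(-2) + (1)·(1)) / 3 = 10/3 = 3.3333
  S = [[12.6667, -6.3333],
 [-6.3333, 3.3333]].

Step 3 — invert S. det(S) = 12.6667·3.3333 - (-6.3333)² = 2.1111.
  S^{-1} = (1/det) · [[d, -b], [-b, a]] = [[1.5789, 3],
 [3, 6]].

Step 4 — quadratic form (x̄ - mu_0)^T · S^{-1} · (x̄ - mu_0):
  S^{-1} · (x̄ - mu_0) = (9.3158, 18),
  (x̄ - mu_0)^T · [...] = (4)·(9.3158) + (1)·(18) = 55.2632.

Step 5 — scale by n: T² = 4 · 55.2632 = 221.0526.

T² ≈ 221.0526


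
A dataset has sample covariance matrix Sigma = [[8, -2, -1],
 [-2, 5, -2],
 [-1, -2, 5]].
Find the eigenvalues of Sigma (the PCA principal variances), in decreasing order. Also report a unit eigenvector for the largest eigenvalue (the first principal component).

Step 1 — characteristic polynomial p(λ) = det(λI - Sigma) = λ³ - tr·λ² + c_1·λ - det, where tr = trace, c_1 = sum of the principal 2×2 minors, det = det(Sigma):
  tr = 8 + 5 + 5 = 18,
  c_1 = (8·5 - (-2)²) + (8·5 - (-1)²) + (5·5 - (-2)²) = 36 + 39 + 21 = 96,
  det = 8·(5·5 - (-2)²) - (-2)·((-2)·5 - (-2)·(-1)) + (-1)·((-2)·(-2) - 5·(-1)) = 8·(21) - (-2)·(-12) + (-1)·(9) = 135.
  So p(λ) = λ³ - 18λ² + 96λ - 135.
Step 2 — look for an integer root (rational root theorem: any rational root is an integer divisor of 135). Testing λ = 9:
  p(9) = 729 - 1458 + 864 - 135 = 0  ✓
  Dividing out (λ - 9): p(λ) = (λ - 9)(λ² - 9λ + 15).
Step 3 — remaining eigenvalues from the quadratic λ² - 9λ + 15 = 0:
  Δ = 9² - 4·15 = 81 - 60 = 21,  λ = (9 ± √21)/2 = (9 ± 4.5826)/2 ≈ 6.7913 or 2.2087.
  Sorted: λ_1 = 9,  λ_2 = 6.7913,  λ_3 = 2.2087  (check: sum = 18 = tr ✓).

Step 4 — unit eigenvector for λ_1 = 9: v spans the null space of (Sigma - λ_1 I), whose rows are
  r_1 = (-1, -2, -1),  r_2 = (-2, -4, -2),  r_3 = (-1, -2, -4).
  v is orthogonal to every row, so take v ∝ r_1 × r_3 = ((-2)·(-4) - (-1)·(-2), (-1)·(-1) - (-1)·(-4), (-1)·(-2) - (-2)·(-1)) = (6, -3, 0).
  Rescale (divide by 3): u = (2, -1, 0).
  ||u|| = √((2)² + (-1)² + (0)²) = √(5) ≈ 2.2361,  v_1 = u/||u|| ≈ (0.8944, -0.4472, 0) (||v_1|| = 1).

λ_1 = 9,  λ_2 = 6.7913,  λ_3 = 2.2087;  v_1 ≈ (0.8944, -0.4472, 0)


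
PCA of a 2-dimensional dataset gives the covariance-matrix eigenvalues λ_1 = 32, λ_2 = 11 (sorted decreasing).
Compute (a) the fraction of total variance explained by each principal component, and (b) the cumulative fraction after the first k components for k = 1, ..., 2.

Step 1 — total variance = trace(Sigma) = Σ λ_i = 32 + 11 = 43.

Step 2 — fraction explained by component i = λ_i / Σ λ:
  PC1: 32/43 = 0.7442
  PC2: 11/43 = 0.2558

Step 3 — cumulative fraction after k components = (λ_1 + ... + λ_k) / Σ λ:
  k = 1: 32/43 = 0.7442
  k = 2: (32 + 11)/43 = 43/43 = 1

Summary (fraction, with percent):

explained: PC1 0.7442 (74.42%), PC2 0.2558 (25.58%);  cumulative: 0.7442, 1


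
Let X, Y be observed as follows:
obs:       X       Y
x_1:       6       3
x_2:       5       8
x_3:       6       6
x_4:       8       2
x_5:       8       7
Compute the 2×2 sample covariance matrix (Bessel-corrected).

Step 1 — column means:
  mean(X) = (6 + 5 + 6 + 8 + 8) / 5 = 33/5 = 6.6
  mean(Y) = (3 + 8 + 6 + 2 + 7) / 5 = 26/5 = 5.2

Step 2 — sample covariance S[i,j] = (1/(n-1)) · Σ_k (x_{k,i} - mean_i) · (x_{k,j} - mean_j), with n-1 = 4.
  S[X,X] = ((-0.6)·(-0.6) + (-1.6)·(-1.6) + (-0.6)·(-0.6) + (1.4)·(1.4) + (1.4)·(1.4)) / 4 = 7.2/4 = 1.8
  S[X,Y] = ((-0.6)·(-2.2) + (-1.6)·(2.8) + (-0.6)·(0.8) + (1.4)·(-3.2) + (1.4)·(1.8)) / 4 = -5.6/4 = -1.4
  S[Y,Y] = ((-2.2)·(-2.2) + (2.8)·(2.8) + (0.8)·(0.8) + (-3.2)·(-3.2) + (1.8)·(1.8)) / 4 = 26.8/4 = 6.7

S is symmetric (S[j,i] = S[i,j]). Assembling:

S = [[1.8, -1.4],
 [-1.4, 6.7]]


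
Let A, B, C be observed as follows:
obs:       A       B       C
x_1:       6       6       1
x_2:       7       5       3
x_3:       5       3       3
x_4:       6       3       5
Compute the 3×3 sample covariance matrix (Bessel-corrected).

Step 1 — column means:
  mean(A) = (6 + 7 + 5 + 6) / 4 = 24/4 = 6
  mean(B) = (6 + 5 + 3 + 3) / 4 = 17/4 = 4.25
  mean(C) = (1 + 3 + 3 + 5) / 4 = 12/4 = 3

Step 2 — sample covariance S[i,j] = (1/(n-1)) · Σ_k (x_{k,i} - mean_i) · (x_{k,j} - mean_j), with n-1 = 3.
  S[A,A] = ((0)·(0) + (1)·(1) + (-1)·(-1) + (0)·(0)) / 3 = 2/3 = 0.6667
  S[A,B] = ((0)·(1.75) + (1)·(0.75) + (-1)·(-1.25) + (0)·(-1.25)) / 3 = 2/3 = 0.6667
  S[A,C] = ((0)·(-2) + (1)·(0) + (-1)·(0) + (0)·(2)) / 3 = 0/3 = 0
  S[B,B] = ((1.75)·(1.75) + (0.75)·(0.75) + (-1.25)·(-1.25) + (-1.25)·(-1.25)) / 3 = 6.75/3 = 2.25
  S[B,C] = ((1.75)·(-2) + (0.75)·(0) + (-1.25)·(0) + (-1.25)·(2)) / 3 = -6/3 = -2
  S[C,C] = ((-2)·(-2) + (0)·(0) + (0)·(0) + (2)·(2)) / 3 = 8/3 = 2.6667

S is symmetric (S[j,i] = S[i,j]). Assembling:

S = [[0.6667, 0.6667, 0],
 [0.6667, 2.25, -2],
 [0, -2, 2.6667]]


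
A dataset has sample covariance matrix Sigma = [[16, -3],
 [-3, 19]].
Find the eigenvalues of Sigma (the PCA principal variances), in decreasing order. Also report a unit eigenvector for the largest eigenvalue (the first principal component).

Step 1 — characteristic polynomial of 2×2 Sigma:
  det(Sigma - λI) = λ² - trace · λ + det = 0.
  trace = 16 + 19 = 35, det = 16·19 - (-3)² = 295.
Step 2 — discriminant:
  Δ = trace² - 4·det = 1225 - 1180 = 45.
Step 3 — eigenvalues:
  λ = (trace ± √Δ)/2 = (35 ± 6.7082)/2,
  λ_1 = 20.8541,  λ_2 = 14.1459.

Step 4 — unit eigenvector for λ_1: solve (Sigma - λ_1 I)v = 0. First row:
  (16 - 20.8541)·v_x + (-3)·v_y = 0, i.e. (-4.8541)·v_x + (-3)·v_y = 0,
  so v ∝ (b, λ_1 - a) = (-3, 4.8541); multiply by -1 so the first entry is positive: u = (3, -4.8541).
  ||u|| = √((3)² + (-4.8541)²) = √(32.5623) ≈ 5.7063,
  v_1 = u/||u|| ≈ (0.5257, -0.8507) (||v_1|| = 1).

λ_1 = 20.8541,  λ_2 = 14.1459;  v_1 ≈ (0.5257, -0.8507)


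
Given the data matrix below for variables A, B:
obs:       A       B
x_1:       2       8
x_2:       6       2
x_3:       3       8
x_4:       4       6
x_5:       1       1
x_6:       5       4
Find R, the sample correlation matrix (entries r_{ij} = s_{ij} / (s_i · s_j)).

Step 1 — column means:
  mean(A) = (2 + 6 + 3 + 4 + 1 + 5) / 6 = 21/6 = 3.5
  mean(B) = (8 + 2 + 8 + 6 + 1 + 4) / 6 = 29/6 = 4.8333

Step 2 — sample variances and covariances s[i,j] = (1/(n-1)) · Σ_k (x_{k,i} - mean_i) · (x_{k,j} - mean_j), with n-1 = 5:
  s[A,A] = ((-1.5)·(-1.5) + (2.5)·(2.5) + (-0.5)·(-0.5) + (0.5)·(0.5) + (-2.5)·(-2.5) + (1.5)·(1.5)) / 5 = 17.5/5 = 3.5
  s[A,B] = ((-1.5)·(3.1667) + (2.5)·(-2.8333) + (-0.5)·(3.1667) + (0.5)·(1.1667) + (-2.5)·(-3.8333) + (1.5)·(-0.8333)) / 5 = -4.5/5 = -0.9
  s[B,B] = ((3.1667)·(3.1667) + (-2.8333)·(-2.8333) + (3.1667)·(3.1667) + (1.1667)·(1.1667) + (-3.8333)·(-3.8333) + (-0.8333)·(-0.8333)) / 5 = 44.8333/5 = 8.9667
  Sample standard deviations s_i = √(s[i,i]):
  s(A) = √(3.5) = 1.8708
  s(B) = √(8.9667) = 2.9944

Step 3 — r_{ij} = s_{ij} / (s_i · s_j):
  r[A,A] = 1 (diagonal).
  r[A,B] = -0.9 / (1.8708 · 2.9944) = -0.9 / 5.6021 = -0.1607
  r[B,B] = 1 (diagonal).

R is symmetric with unit diagonal. Assembling:

R = [[1, -0.1607],
 [-0.1607, 1]]


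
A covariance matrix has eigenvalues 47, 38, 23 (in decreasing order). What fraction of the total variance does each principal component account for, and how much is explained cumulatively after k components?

Step 1 — total variance = trace(Sigma) = Σ λ_i = 47 + 38 + 23 = 108.

Step 2 — fraction explained by component i = λ_i / Σ λ:
  PC1: 47/108 = 0.4352
  PC2: 38/108 = 0.3519
  PC3: 23/108 = 0.213

Step 3 — cumulative fraction after k components = (λ_1 + ... + λ_k) / Σ λ:
  k = 1: 47/108 = 0.4352
  k = 2: (47 + 38)/108 = 85/108 = 0.787
  k = 3: (47 + 38 + 23)/108 = 108/108 = 1

Summary (fraction, with percent):

explained: PC1 0.4352 (43.52%), PC2 0.3519 (35.19%), PC3 0.213 (21.3%);  cumulative: 0.4352, 0.787, 1


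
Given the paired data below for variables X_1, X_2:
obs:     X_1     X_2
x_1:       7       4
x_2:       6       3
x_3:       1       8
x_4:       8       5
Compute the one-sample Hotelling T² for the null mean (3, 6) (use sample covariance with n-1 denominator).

Step 1 — sample mean vector:
  mean(X_1) = (7 + 6 + 1 + 8) / 4 = 22/4 = 5.5
  mean(X_2) = (4 + 3 + 8 + 5) / 4 = 20/4 = 5
  x̄ = (5.5, 5),  deviation x̄ - mu_0 = (5.5, 5) - (3, 6) = (2.5, -1).

Step 2 — sample covariance matrix, S[i,j] = (1/(n-1)) · Σ_k (x_{k,i} - mean_i) · (x_{k,j} - mean_j), divisor n-1 = 3:
  S[X_1,X_1] = ((1.5)·(1.5) + (0.5)·(0.5) + (-4.5)·(-4.5) + (2.5)·(2.5)) / 3 = 29/3 = 9.6667
  S[X_1,X_2] = ((1.5)·(-1) + (0.5)·(-2) + (-4.5)·(3) + (2.5)·(0)) / 3 = -16/3 = -5.3333
  S[X_2,X_2] = ((-1)·(-1) + (-2)·(-2) + (3)·(3) + (0)·(0)) / 3 = 14/3 = 4.6667
  S = [[9.6667, -5.3333],
 [-5.3333, 4.6667]].

Step 3 — invert S. det(S) = 9.6667·4.6667 - (-5.3333)² = 16.6667.
  S^{-1} = (1/det) · [[d, -b], [-b, a]] = [[0.28, 0.32],
 [0.32, 0.58]].

Step 4 — quadratic form (x̄ - mu_0)^T · S^{-1} · (x̄ - mu_0):
  S^{-1} · (x̄ - mu_0) = (0.38, 0.22),
  (x̄ - mu_0)^T · [...] = (2.5)·(0.38) + (-1)·(0.22) = 0.73.

Step 5 — scale by n: T² = 4 · 0.73 = 2.92.

T² ≈ 2.92


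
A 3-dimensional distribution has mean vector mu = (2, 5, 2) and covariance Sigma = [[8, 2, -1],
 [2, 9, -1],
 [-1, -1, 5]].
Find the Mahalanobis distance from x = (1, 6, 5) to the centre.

Step 1 — centre the observation: (x - mu) = (-1, 1, 3).

Step 2 — invert Sigma (cofactor / det for 3×3, or solve directly):
  Sigma^{-1} = [[0.1346, -0.0275, 0.0214],
 [-0.0275, 0.1193, 0.0183],
 [0.0214, 0.0183, 0.208]].

Step 3 — form the quadratic (x - mu)^T · Sigma^{-1} · (x - mu):
  Sigma^{-1} · (x - mu) = (-0.0979, 0.2018, 0.6208).
  (x - mu)^T · [Sigma^{-1} · (x - mu)] = (-1)·(-0.0979) + (1)·(0.2018) + (3)·(0.6208) = 2.1621.

Step 4 — take square root: d = √(2.1621) ≈ 1.4704.

d(x, mu) = √(2.1621) ≈ 1.4704


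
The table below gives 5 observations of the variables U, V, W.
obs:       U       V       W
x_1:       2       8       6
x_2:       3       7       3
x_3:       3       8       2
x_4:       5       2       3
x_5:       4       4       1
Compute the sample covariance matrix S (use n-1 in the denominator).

Step 1 — column means:
  mean(U) = (2 + 3 + 3 + 5 + 4) / 5 = 17/5 = 3.4
  mean(V) = (8 + 7 + 8 + 2 + 4) / 5 = 29/5 = 5.8
  mean(W) = (6 + 3 + 2 + 3 + 1) / 5 = 15/5 = 3

Step 2 — sample covariance S[i,j] = (1/(n-1)) · Σ_k (x_{k,i} - mean_i) · (x_{k,j} - mean_j), with n-1 = 4.
  S[U,U] = ((-1.4)·(-1.4) + (-0.4)·(-0.4) + (-0.4)·(-0.4) + (1.6)·(1.6) + (0.6)·(0.6)) / 4 = 5.2/4 = 1.3
  S[U,V] = ((-1.4)·(2.2) + (-0.4)·(1.2) + (-0.4)·(2.2) + (1.6)·(-3.8) + (0.6)·(-1.8)) / 4 = -11.6/4 = -2.9
  S[U,W] = ((-1.4)·(3) + (-0.4)·(0) + (-0.4)·(-1) + (1.6)·(0) + (0.6)·(-2)) / 4 = -5/4 = -1.25
  S[V,V] = ((2.2)·(2.2) + (1.2)·(1.2) + (2.2)·(2.2) + (-3.8)·(-3.8) + (-1.8)·(-1.8)) / 4 = 28.8/4 = 7.2
  S[V,W] = ((2.2)·(3) + (1.2)·(0) + (2.2)·(-1) + (-3.8)·(0) + (-1.8)·(-2)) / 4 = 8/4 = 2
  S[W,W] = ((3)·(3) + (0)·(0) + (-1)·(-1) + (0)·(0) + (-2)·(-2)) / 4 = 14/4 = 3.5

S is symmetric (S[j,i] = S[i,j]). Assembling:

S = [[1.3, -2.9, -1.25],
 [-2.9, 7.2, 2],
 [-1.25, 2, 3.5]]


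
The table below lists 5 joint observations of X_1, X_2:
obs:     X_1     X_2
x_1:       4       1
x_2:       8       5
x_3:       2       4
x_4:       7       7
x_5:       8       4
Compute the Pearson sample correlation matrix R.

Step 1 — column means:
  mean(X_1) = (4 + 8 + 2 + 7 + 8) / 5 = 29/5 = 5.8
  mean(X_2) = (1 + 5 + 4 + 7 + 4) / 5 = 21/5 = 4.2

Step 2 — sample variances and covariances s[i,j] = (1/(n-1)) · Σ_k (x_{k,i} - mean_i) · (x_{k,j} - mean_j), with n-1 = 4:
  s[X_1,X_1] = ((-1.8)·(-1.8) + (2.2)·(2.2) + (-3.8)·(-3.8) + (1.2)·(1.2) + (2.2)·(2.2)) / 4 = 28.8/4 = 7.2
  s[X_1,X_2] = ((-1.8)·(-3.2) + (2.2)·(0.8) + (-3.8)·(-0.2) + (1.2)·(2.8) + (2.2)·(-0.2)) / 4 = 11.2/4 = 2.8
  s[X_2,X_2] = ((-3.2)·(-3.2) + (0.8)·(0.8) + (-0.2)·(-0.2) + (2.8)·(2.8) + (-0.2)·(-0.2)) / 4 = 18.8/4 = 4.7
  Sample standard deviations s_i = √(s[i,i]):
  s(X_1) = √(7.2) = 2.6833
  s(X_2) = √(4.7) = 2.1679

Step 3 — r_{ij} = s_{ij} / (s_i · s_j):
  r[X_1,X_1] = 1 (diagonal).
  r[X_1,X_2] = 2.8 / (2.6833 · 2.1679) = 2.8 / 5.8172 = 0.4813
  r[X_2,X_2] = 1 (diagonal).

R is symmetric with unit diagonal. Assembling:

R = [[1, 0.4813],
 [0.4813, 1]]


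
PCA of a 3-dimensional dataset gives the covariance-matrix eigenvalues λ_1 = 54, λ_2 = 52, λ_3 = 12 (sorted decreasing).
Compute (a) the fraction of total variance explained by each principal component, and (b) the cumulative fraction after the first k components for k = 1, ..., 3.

Step 1 — total variance = trace(Sigma) = Σ λ_i = 54 + 52 + 12 = 118.

Step 2 — fraction explained by component i = λ_i / Σ λ:
  PC1: 54/118 = 0.4576
  PC2: 52/118 = 0.4407
  PC3: 12/118 = 0.1017

Step 3 — cumulative fraction after k components = (λ_1 + ... + λ_k) / Σ λ:
  k = 1: 54/118 = 0.4576
  k = 2: (54 + 52)/118 = 106/118 = 0.8983
  k = 3: (54 + 52 + 12)/118 = 118/118 = 1

Summary (fraction, with percent):

explained: PC1 0.4576 (45.76%), PC2 0.4407 (44.07%), PC3 0.1017 (10.17%);  cumulative: 0.4576, 0.8983, 1


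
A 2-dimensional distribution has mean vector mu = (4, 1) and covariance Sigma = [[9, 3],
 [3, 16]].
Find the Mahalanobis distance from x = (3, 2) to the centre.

Step 1 — centre the observation: (x - mu) = (-1, 1).

Step 2 — invert Sigma. det(Sigma) = 9·16 - (3)² = 135.
  Sigma^{-1} = (1/det) · [[d, -b], [-b, a]] = [[0.1185, -0.0222],
 [-0.0222, 0.0667]].

Step 3 — form the quadratic (x - mu)^T · Sigma^{-1} · (x - mu):
  Sigma^{-1} · (x - mu) = (-0.1407, 0.0889).
  (x - mu)^T · [Sigma^{-1} · (x - mu)] = (-1)·(-0.1407) + (1)·(0.0889) = 0.2296.

Step 4 — take square root: d = √(0.2296) ≈ 0.4792.

d(x, mu) = √(0.2296) ≈ 0.4792


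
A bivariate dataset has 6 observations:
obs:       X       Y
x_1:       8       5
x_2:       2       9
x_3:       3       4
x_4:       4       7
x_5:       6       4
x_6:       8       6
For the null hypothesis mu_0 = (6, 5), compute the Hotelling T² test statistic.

Step 1 — sample mean vector:
  mean(X) = (8 + 2 + 3 + 4 + 6 + 8) / 6 = 31/6 = 5.1667
  mean(Y) = (5 + 9 + 4 + 7 + 4 + 6) / 6 = 35/6 = 5.8333
  x̄ = (5.1667, 5.8333),  deviation x̄ - mu_0 = (5.1667, 5.8333) - (6, 5) = (-0.8333, 0.8333).

Step 2 — sample covariance matrix, S[i,j] = (1/(n-1)) · Σ_k (x_{k,i} - mean_i) · (x_{k,j} - mean_j), divisor n-1 = 5:
  S[X,X] = ((2.8333)·(2.8333) + (-3.1667)·(-3.1667) + (-2.1667)·(-2.1667) + (-1.1667)·(-1.1667) + (0.8333)·(0.8333) + (2.8333)·(2.8333)) / 5 = 32.8333/5 = 6.5667
  S[X,Y] = ((2.8333)·(-0.8333) + (-3.1667)·(3.1667) + (-2.1667)·(-1.8333) + (-1.1667)·(1.1667) + (0.8333)·(-1.8333) + (2.8333)·(0.1667)) / 5 = -10.8333/5 = -2.1667
  S[Y,Y] = ((-0.8333)·(-0.8333) + (3.1667)·(3.1667) + (-1.8333)·(-1.8333) + (1.1667)·(1.1667) + (-1.8333)·(-1.8333) + (0.1667)·(0.1667)) / 5 = 18.8333/5 = 3.7667
  S = [[6.5667, -2.1667],
 [-2.1667, 3.7667]].

Step 3 — invert S. det(S) = 6.5667·3.7667 - (-2.1667)² = 20.04.
  S^{-1} = (1/det) · [[d, -b], [-b, a]] = [[0.188, 0.1081],
 [0.1081, 0.3277]].

Step 4 — quadratic form (x̄ - mu_0)^T · S^{-1} · (x̄ - mu_0):
  S^{-1} · (x̄ - mu_0) = (-0.0665, 0.183),
  (x̄ - mu_0)^T · [...] = (-0.8333)·(-0.0665) + (0.8333)·(0.183) = 0.2079.

Step 5 — scale by n: T² = 6 · 0.2079 = 1.2475.

T² ≈ 1.2475


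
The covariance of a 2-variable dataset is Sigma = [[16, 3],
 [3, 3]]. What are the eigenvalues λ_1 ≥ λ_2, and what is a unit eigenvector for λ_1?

Step 1 — characteristic polynomial of 2×2 Sigma:
  det(Sigma - λI) = λ² - trace · λ + det = 0.
  trace = 16 + 3 = 19, det = 16·3 - (3)² = 39.
Step 2 — discriminant:
  Δ = trace² - 4·det = 361 - 156 = 205.
Step 3 — eigenvalues:
  λ = (trace ± √Δ)/2 = (19 ± 14.3178)/2,
  λ_1 = 16.6589,  λ_2 = 2.3411.

Step 4 — unit eigenvector for λ_1: solve (Sigma - λ_1 I)v = 0. First row:
  (16 - 16.6589)·v_x + (3)·v_y = 0, i.e. (-0.6589)·v_x + (3)·v_y = 0,
  so v ∝ (b, λ_1 - a) = (3, 0.6589) = u.
  ||u|| = √((3)² + (0.6589)²) = √(9.4342) ≈ 3.0715,
  v_1 = u/||u|| ≈ (0.9767, 0.2145) (||v_1|| = 1).

λ_1 = 16.6589,  λ_2 = 2.3411;  v_1 ≈ (0.9767, 0.2145)


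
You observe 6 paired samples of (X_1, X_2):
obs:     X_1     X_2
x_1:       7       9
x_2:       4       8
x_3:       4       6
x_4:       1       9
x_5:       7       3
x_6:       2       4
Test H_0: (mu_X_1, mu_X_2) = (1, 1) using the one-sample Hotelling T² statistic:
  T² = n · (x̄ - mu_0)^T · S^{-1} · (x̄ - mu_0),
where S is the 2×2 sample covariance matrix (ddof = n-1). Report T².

Step 1 — sample mean vector:
  mean(X_1) = (7 + 4 + 4 + 1 + 7 + 2) / 6 = 25/6 = 4.1667
  mean(X_2) = (9 + 8 + 6 + 9 + 3 + 4) / 6 = 39/6 = 6.5
  x̄ = (4.1667, 6.5),  deviation x̄ - mu_0 = (4.1667, 6.5) - (1, 1) = (3.1667, 5.5).

Step 2 — sample covariance matrix, S[i,j] = (1/(n-1)) · Σ_k (x_{k,i} - mean_i) · (x_{k,j} - mean_j), divisor n-1 = 5:
  S[X_1,X_1] = ((2.8333)·(2.8333) + (-0.1667)·(-0.1667) + (-0.1667)·(-0.1667) + (-3.1667)·(-3.1667) + (2.8333)·(2.8333) + (-2.1667)·(-2.1667)) / 5 = 30.8333/5 = 6.1667
  S[X_1,X_2] = ((2.8333)·(2.5) + (-0.1667)·(1.5) + (-0.1667)·(-0.5) + (-3.1667)·(2.5) + (2.8333)·(-3.5) + (-2.1667)·(-2.5)) / 5 = -5.5/5 = -1.1
  S[X_2,X_2] = ((2.5)·(2.5) + (1.5)·(1.5) + (-0.5)·(-0.5) + (2.5)·(2.5) + (-3.5)·(-3.5) + (-2.5)·(-2.5)) / 5 = 33.5/5 = 6.7
  S = [[6.1667, -1.1],
 [-1.1, 6.7]].

Step 3 — invert S. det(S) = 6.1667·6.7 - (-1.1)² = 40.1067.
  S^{-1} = (1/det) · [[d, -b], [-b, a]] = [[0.1671, 0.0274],
 [0.0274, 0.1538]].

Step 4 — quadratic form (x̄ - mu_0)^T · S^{-1} · (x̄ - mu_0):
  S^{-1} · (x̄ - mu_0) = (0.6799, 0.9325),
  (x̄ - mu_0)^T · [...] = (3.1667)·(0.6799) + (5.5)·(0.9325) = 7.2817.

Step 5 — scale by n: T² = 6 · 7.2817 = 43.6902.

T² ≈ 43.6902


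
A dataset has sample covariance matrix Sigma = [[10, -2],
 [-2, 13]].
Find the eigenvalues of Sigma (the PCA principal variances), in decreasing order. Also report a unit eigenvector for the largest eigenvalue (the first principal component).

Step 1 — characteristic polynomial of 2×2 Sigma:
  det(Sigma - λI) = λ² - trace · λ + det = 0.
  trace = 10 + 13 = 23, det = 10·13 - (-2)² = 126.
Step 2 — discriminant:
  Δ = trace² - 4·det = 529 - 504 = 25.
Step 3 — eigenvalues:
  λ = (trace ± √Δ)/2 = (23 ± 5)/2,
  λ_1 = 14,  λ_2 = 9.

Step 4 — unit eigenvector for λ_1: solve (Sigma - λ_1 I)v = 0. First row:
  (10 - 14)·v_x + (-2)·v_y = 0, i.e. (-4)·v_x + (-2)·v_y = 0,
  so v ∝ (b, λ_1 - a) = (-2, 4); multiply by -1 so the first entry is positive: u = (2, -4).
  ||u|| = √((2)² + (-4)²) = √(20) ≈ 4.4721,
  v_1 = u/||u|| ≈ (0.4472, -0.8944) (||v_1|| = 1).

λ_1 = 14,  λ_2 = 9;  v_1 ≈ (0.4472, -0.8944)


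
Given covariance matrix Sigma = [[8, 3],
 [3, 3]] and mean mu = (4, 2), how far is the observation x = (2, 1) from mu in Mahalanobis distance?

Step 1 — centre the observation: (x - mu) = (-2, -1).

Step 2 — invert Sigma. det(Sigma) = 8·3 - (3)² = 15.
  Sigma^{-1} = (1/det) · [[d, -b], [-b, a]] = [[0.2, -0.2],
 [-0.2, 0.5333]].

Step 3 — form the quadratic (x - mu)^T · Sigma^{-1} · (x - mu):
  Sigma^{-1} · (x - mu) = (-0.2, -0.1333).
  (x - mu)^T · [Sigma^{-1} · (x - mu)] = (-2)·(-0.2) + (-1)·(-0.1333) = 0.5333.

Step 4 — take square root: d = √(0.5333) ≈ 0.7303.

d(x, mu) = √(0.5333) ≈ 0.7303


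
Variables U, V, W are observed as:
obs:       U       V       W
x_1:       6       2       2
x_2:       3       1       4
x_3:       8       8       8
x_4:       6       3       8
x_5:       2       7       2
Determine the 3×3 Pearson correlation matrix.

Step 1 — column means:
  mean(U) = (6 + 3 + 8 + 6 + 2) / 5 = 25/5 = 5
  mean(V) = (2 + 1 + 8 + 3 + 7) / 5 = 21/5 = 4.2
  mean(W) = (2 + 4 + 8 + 8 + 2) / 5 = 24/5 = 4.8

Step 2 — sample variances and covariances s[i,j] = (1/(n-1)) · Σ_k (x_{k,i} - mean_i) · (x_{k,j} - mean_j), with n-1 = 4:
  s[U,U] = ((1)·(1) + (-2)·(-2) + (3)·(3) + (1)·(1) + (-3)·(-3)) / 4 = 24/4 = 6
  s[U,V] = ((1)·(-2.2) + (-2)·(-3.2) + (3)·(3.8) + (1)·(-1.2) + (-3)·(2.8)) / 4 = 6/4 = 1.5
  s[U,W] = ((1)·(-2.8) + (-2)·(-0.8) + (3)·(3.2) + (1)·(3.2) + (-3)·(-2.8)) / 4 = 20/4 = 5
  s[V,V] = ((-2.2)·(-2.2) + (-3.2)·(-3.2) + (3.8)·(3.8) + (-1.2)·(-1.2) + (2.8)·(2.8)) / 4 = 38.8/4 = 9.7
  s[V,W] = ((-2.2)·(-2.8) + (-3.2)·(-0.8) + (3.8)·(3.2) + (-1.2)·(3.2) + (2.8)·(-2.8)) / 4 = 9.2/4 = 2.3
  s[W,W] = ((-2.8)·(-2.8) + (-0.8)·(-0.8) + (3.2)·(3.2) + (3.2)·(3.2) + (-2.8)·(-2.8)) / 4 = 36.8/4 = 9.2
  Sample standard deviations s_i = √(s[i,i]):
  s(U) = √(6) = 2.4495
  s(V) = √(9.7) = 3.1145
  s(W) = √(9.2) = 3.0332

Step 3 — r_{ij} = s_{ij} / (s_i · s_j):
  r[U,U] = 1 (diagonal).
  r[U,V] = 1.5 / (2.4495 · 3.1145) = 1.5 / 7.6289 = 0.1966
  r[U,W] = 5 / (2.4495 · 3.0332) = 5 / 7.4297 = 0.673
  r[V,V] = 1 (diagonal).
  r[V,W] = 2.3 / (3.1145 · 3.0332) = 2.3 / 9.4467 = 0.2435
  r[W,W] = 1 (diagonal).

R is symmetric with unit diagonal. Assembling:

R = [[1, 0.1966, 0.673],
 [0.1966, 1, 0.2435],
 [0.673, 0.2435, 1]]


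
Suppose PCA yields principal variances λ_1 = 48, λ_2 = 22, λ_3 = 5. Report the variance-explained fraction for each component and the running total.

Step 1 — total variance = trace(Sigma) = Σ λ_i = 48 + 22 + 5 = 75.

Step 2 — fraction explained by component i = λ_i / Σ λ:
  PC1: 48/75 = 0.64
  PC2: 22/75 = 0.2933
  PC3: 5/75 = 0.0667

Step 3 — cumulative fraction after k components = (λ_1 + ... + λ_k) / Σ λ:
  k = 1: 48/75 = 0.64
  k = 2: (48 + 22)/75 = 70/75 = 0.9333
  k = 3: (48 + 22 + 5)/75 = 75/75 = 1

Summary (fraction, with percent):

explained: PC1 0.64 (64%), PC2 0.2933 (29.33%), PC3 0.0667 (6.67%);  cumulative: 0.64, 0.9333, 1


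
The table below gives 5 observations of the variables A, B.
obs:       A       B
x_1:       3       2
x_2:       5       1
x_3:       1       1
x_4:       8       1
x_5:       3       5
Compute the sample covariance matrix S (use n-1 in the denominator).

Step 1 — column means:
  mean(A) = (3 + 5 + 1 + 8 + 3) / 5 = 20/5 = 4
  mean(B) = (2 + 1 + 1 + 1 + 5) / 5 = 10/5 = 2

Step 2 — sample covariance S[i,j] = (1/(n-1)) · Σ_k (x_{k,i} - mean_i) · (x_{k,j} - mean_j), with n-1 = 4.
  S[A,A] = ((-1)·(-1) + (1)·(1) + (-3)·(-3) + (4)·(4) + (-1)·(-1)) / 4 = 28/4 = 7
  S[A,B] = ((-1)·(0) + (1)·(-1) + (-3)·(-1) + (4)·(-1) + (-1)·(3)) / 4 = -5/4 = -1.25
  S[B,B] = ((0)·(0) + (-1)·(-1) + (-1)·(-1) + (-1)·(-1) + (3)·(3)) / 4 = 12/4 = 3

S is symmetric (S[j,i] = S[i,j]). Assembling:

S = [[7, -1.25],
 [-1.25, 3]]


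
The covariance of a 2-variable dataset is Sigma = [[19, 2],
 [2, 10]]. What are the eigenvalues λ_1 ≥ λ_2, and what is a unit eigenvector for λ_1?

Step 1 — characteristic polynomial of 2×2 Sigma:
  det(Sigma - λI) = λ² - trace · λ + det = 0.
  trace = 19 + 10 = 29, det = 19·10 - (2)² = 186.
Step 2 — discriminant:
  Δ = trace² - 4·det = 841 - 744 = 97.
Step 3 — eigenvalues:
  λ = (trace ± √Δ)/2 = (29 ± 9.8489)/2,
  λ_1 = 19.4244,  λ_2 = 9.5756.

Step 4 — unit eigenvector for λ_1: solve (Sigma - λ_1 I)v = 0. First row:
  (19 - 19.4244)·v_x + (2)·v_y = 0, i.e. (-0.4244)·v_x + (2)·v_y = 0,
  so v ∝ (b, λ_1 - a) = (2, 0.4244) = u.
  ||u|| = √((2)² + (0.4244)²) = √(4.1801) ≈ 2.0445,
  v_1 = u/||u|| ≈ (0.9782, 0.2076) (||v_1|| = 1).

λ_1 = 19.4244,  λ_2 = 9.5756;  v_1 ≈ (0.9782, 0.2076)


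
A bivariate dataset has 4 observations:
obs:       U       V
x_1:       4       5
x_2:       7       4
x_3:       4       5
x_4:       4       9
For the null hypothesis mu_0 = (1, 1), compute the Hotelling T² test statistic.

Step 1 — sample mean vector:
  mean(U) = (4 + 7 + 4 + 4) / 4 = 19/4 = 4.75
  mean(V) = (5 + 4 + 5 + 9) / 4 = 23/4 = 5.75
  x̄ = (4.75, 5.75),  deviation x̄ - mu_0 = (4.75, 5.75) - (1, 1) = (3.75, 4.75).

Step 2 — sample covariance matrix, S[i,j] = (1/(n-1)) · Σ_k (x_{k,i} - mean_i) · (x_{k,j} - mean_j), divisor n-1 = 3:
  S[U,U] = ((-0.75)·(-0.75) + (2.25)·(2.25) + (-0.75)·(-0.75) + (-0.75)·(-0.75)) / 3 = 6.75/3 = 2.25
  S[U,V] = ((-0.75)·(-0.75) + (2.25)·(-1.75) + (-0.75)·(-0.75) + (-0.75)·(3.25)) / 3 = -5.25/3 = -1.75
  S[V,V] = ((-0.75)·(-0.75) + (-1.75)·(-1.75) + (-0.75)·(-0.75) + (3.25)·(3.25)) / 3 = 14.75/3 = 4.9167
  S = [[2.25, -1.75],
 [-1.75, 4.9167]].

Step 3 — invert S. det(S) = 2.25·4.9167 - (-1.75)² = 8.
  S^{-1} = (1/det) · [[d, -b], [-b, a]] = [[0.6146, 0.2188],
 [0.2187, 0.2812]].

Step 4 — quadratic form (x̄ - mu_0)^T · S^{-1} · (x̄ - mu_0):
  S^{-1} · (x̄ - mu_0) = (3.3437, 2.1562),
  (x̄ - mu_0)^T · [...] = (3.75)·(3.3437) + (4.75)·(2.1562) = 22.7812.

Step 5 — scale by n: T² = 4 · 22.7812 = 91.125.

T² ≈ 91.125


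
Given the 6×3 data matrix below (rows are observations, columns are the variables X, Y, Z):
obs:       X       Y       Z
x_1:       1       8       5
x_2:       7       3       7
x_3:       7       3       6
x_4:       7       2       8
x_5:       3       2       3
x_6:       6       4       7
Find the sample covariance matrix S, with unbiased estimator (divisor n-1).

Step 1 — column means:
  mean(X) = (1 + 7 + 7 + 7 + 3 + 6) / 6 = 31/6 = 5.1667
  mean(Y) = (8 + 3 + 3 + 2 + 2 + 4) / 6 = 22/6 = 3.6667
  mean(Z) = (5 + 7 + 6 + 8 + 3 + 7) / 6 = 36/6 = 6

Step 2 — sample covariance S[i,j] = (1/(n-1)) · Σ_k (x_{k,i} - mean_i) · (x_{k,j} - mean_j), with n-1 = 5.
  S[X,X] = ((-4.1667)·(-4.1667) + (1.8333)·(1.8333) + (1.8333)·(1.8333) + (1.8333)·(1.8333) + (-2.1667)·(-2.1667) + (0.8333)·(0.8333)) / 5 = 32.8333/5 = 6.5667
  S[X,Y] = ((-4.1667)·(4.3333) + (1.8333)·(-0.6667) + (1.8333)·(-0.6667) + (1.8333)·(-1.6667) + (-2.1667)·(-1.6667) + (0.8333)·(0.3333)) / 5 = -19.6667/5 = -3.9333
  S[X,Z] = ((-4.1667)·(-1) + (1.8333)·(1) + (1.8333)·(0) + (1.8333)·(2) + (-2.1667)·(-3) + (0.8333)·(1)) / 5 = 17/5 = 3.4
  S[Y,Y] = ((4.3333)·(4.3333) + (-0.6667)·(-0.6667) + (-0.6667)·(-0.6667) + (-1.6667)·(-1.6667) + (-1.6667)·(-1.6667) + (0.3333)·(0.3333)) / 5 = 25.3333/5 = 5.0667
  S[Y,Z] = ((4.3333)·(-1) + (-0.6667)·(1) + (-0.6667)·(0) + (-1.6667)·(2) + (-1.6667)·(-3) + (0.3333)·(1)) / 5 = -3/5 = -0.6
  S[Z,Z] = ((-1)·(-1) + (1)·(1) + (0)·(0) + (2)·(2) + (-3)·(-3) + (1)·(1)) / 5 = 16/5 = 3.2

S is symmetric (S[j,i] = S[i,j]). Assembling:

S = [[6.5667, -3.9333, 3.4],
 [-3.9333, 5.0667, -0.6],
 [3.4, -0.6, 3.2]]


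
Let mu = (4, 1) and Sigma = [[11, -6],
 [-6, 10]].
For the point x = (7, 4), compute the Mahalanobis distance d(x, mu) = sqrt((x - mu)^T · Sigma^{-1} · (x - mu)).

Step 1 — centre the observation: (x - mu) = (3, 3).

Step 2 — invert Sigma. det(Sigma) = 11·10 - (-6)² = 74.
  Sigma^{-1} = (1/det) · [[d, -b], [-b, a]] = [[0.1351, 0.0811],
 [0.0811, 0.1486]].

Step 3 — form the quadratic (x - mu)^T · Sigma^{-1} · (x - mu):
  Sigma^{-1} · (x - mu) = (0.6486, 0.6892).
  (x - mu)^T · [Sigma^{-1} · (x - mu)] = (3)·(0.6486) + (3)·(0.6892) = 4.0135.

Step 4 — take square root: d = √(4.0135) ≈ 2.0034.

d(x, mu) = √(4.0135) ≈ 2.0034


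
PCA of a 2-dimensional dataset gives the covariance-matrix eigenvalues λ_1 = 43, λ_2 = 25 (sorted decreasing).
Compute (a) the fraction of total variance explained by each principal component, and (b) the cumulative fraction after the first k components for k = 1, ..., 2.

Step 1 — total variance = trace(Sigma) = Σ λ_i = 43 + 25 = 68.

Step 2 — fraction explained by component i = λ_i / Σ λ:
  PC1: 43/68 = 0.6324
  PC2: 25/68 = 0.3676

Step 3 — cumulative fraction after k components = (λ_1 + ... + λ_k) / Σ λ:
  k = 1: 43/68 = 0.6324
  k = 2: (43 + 25)/68 = 68/68 = 1

Summary (fraction, with percent):

explained: PC1 0.6324 (63.24%), PC2 0.3676 (36.76%);  cumulative: 0.6324, 1


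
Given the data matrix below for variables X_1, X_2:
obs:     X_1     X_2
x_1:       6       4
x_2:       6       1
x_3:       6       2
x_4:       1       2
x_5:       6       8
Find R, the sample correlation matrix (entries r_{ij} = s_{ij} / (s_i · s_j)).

Step 1 — column means:
  mean(X_1) = (6 + 6 + 6 + 1 + 6) / 5 = 25/5 = 5
  mean(X_2) = (4 + 1 + 2 + 2 + 8) / 5 = 17/5 = 3.4

Step 2 — sample variances and covariances s[i,j] = (1/(n-1)) · Σ_k (x_{k,i} - mean_i) · (x_{k,j} - mean_j), with n-1 = 4:
  s[X_1,X_1] = ((1)·(1) + (1)·(1) + (1)·(1) + (-4)·(-4) + (1)·(1)) / 4 = 20/4 = 5
  s[X_1,X_2] = ((1)·(0.6) + (1)·(-2.4) + (1)·(-1.4) + (-4)·(-1.4) + (1)·(4.6)) / 4 = 7/4 = 1.75
  s[X_2,X_2] = ((0.6)·(0.6) + (-2.4)·(-2.4) + (-1.4)·(-1.4) + (-1.4)·(-1.4) + (4.6)·(4.6)) / 4 = 31.2/4 = 7.8
  Sample standard deviations s_i = √(s[i,i]):
  s(X_1) = √(5) = 2.2361
  s(X_2) = √(7.8) = 2.7928

Step 3 — r_{ij} = s_{ij} / (s_i · s_j):
  r[X_1,X_1] = 1 (diagonal).
  r[X_1,X_2] = 1.75 / (2.2361 · 2.7928) = 1.75 / 6.245 = 0.2802
  r[X_2,X_2] = 1 (diagonal).

R is symmetric with unit diagonal. Assembling:

R = [[1, 0.2802],
 [0.2802, 1]]


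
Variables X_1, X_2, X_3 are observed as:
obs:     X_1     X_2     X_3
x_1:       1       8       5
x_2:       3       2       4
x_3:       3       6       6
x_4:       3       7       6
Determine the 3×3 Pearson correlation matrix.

Step 1 — column means:
  mean(X_1) = (1 + 3 + 3 + 3) / 4 = 10/4 = 2.5
  mean(X_2) = (8 + 2 + 6 + 7) / 4 = 23/4 = 5.75
  mean(X_3) = (5 + 4 + 6 + 6) / 4 = 21/4 = 5.25

Step 2 — sample variances and covariances s[i,j] = (1/(n-1)) · Σ_k (x_{k,i} - mean_i) · (x_{k,j} - mean_j), with n-1 = 3:
  s[X_1,X_1] = ((-1.5)·(-1.5) + (0.5)·(0.5) + (0.5)·(0.5) + (0.5)·(0.5)) / 3 = 3/3 = 1
  s[X_1,X_2] = ((-1.5)·(2.25) + (0.5)·(-3.75) + (0.5)·(0.25) + (0.5)·(1.25)) / 3 = -4.5/3 = -1.5
  s[X_1,X_3] = ((-1.5)·(-0.25) + (0.5)·(-1.25) + (0.5)·(0.75) + (0.5)·(0.75)) / 3 = 0.5/3 = 0.1667
  s[X_2,X_2] = ((2.25)·(2.25) + (-3.75)·(-3.75) + (0.25)·(0.25) + (1.25)·(1.25)) / 3 = 20.75/3 = 6.9167
  s[X_2,X_3] = ((2.25)·(-0.25) + (-3.75)·(-1.25) + (0.25)·(0.75) + (1.25)·(0.75)) / 3 = 5.25/3 = 1.75
  s[X_3,X_3] = ((-0.25)·(-0.25) + (-1.25)·(-1.25) + (0.75)·(0.75) + (0.75)·(0.75)) / 3 = 2.75/3 = 0.9167
  Sample standard deviations s_i = √(s[i,i]):
  s(X_1) = √(1) = 1
  s(X_2) = √(6.9167) = 2.63
  s(X_3) = √(0.9167) = 0.9574

Step 3 — r_{ij} = s_{ij} / (s_i · s_j):
  r[X_1,X_1] = 1 (diagonal).
  r[X_1,X_2] = -1.5 / (1 · 2.63) = -1.5 / 2.63 = -0.5704
  r[X_1,X_3] = 0.1667 / (1 · 0.9574) = 0.1667 / 0.9574 = 0.1741
  r[X_2,X_2] = 1 (diagonal).
  r[X_2,X_3] = 1.75 / (2.63 · 0.9574) = 1.75 / 2.518 = 0.695
  r[X_3,X_3] = 1 (diagonal).

R is symmetric with unit diagonal. Assembling:

R = [[1, -0.5704, 0.1741],
 [-0.5704, 1, 0.695],
 [0.1741, 0.695, 1]]
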